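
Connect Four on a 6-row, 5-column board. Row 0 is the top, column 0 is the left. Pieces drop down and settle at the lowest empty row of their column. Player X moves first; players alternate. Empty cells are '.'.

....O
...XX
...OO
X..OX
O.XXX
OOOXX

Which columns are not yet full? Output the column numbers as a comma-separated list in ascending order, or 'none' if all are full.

col 0: top cell = '.' → open
col 1: top cell = '.' → open
col 2: top cell = '.' → open
col 3: top cell = '.' → open
col 4: top cell = 'O' → FULL

Answer: 0,1,2,3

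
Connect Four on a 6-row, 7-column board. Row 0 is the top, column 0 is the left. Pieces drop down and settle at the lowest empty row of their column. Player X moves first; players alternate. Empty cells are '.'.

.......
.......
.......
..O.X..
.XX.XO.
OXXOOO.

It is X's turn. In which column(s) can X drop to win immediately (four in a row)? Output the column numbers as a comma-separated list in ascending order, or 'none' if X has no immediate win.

Answer: 3

Derivation:
col 0: drop X → no win
col 1: drop X → no win
col 2: drop X → no win
col 3: drop X → WIN!
col 4: drop X → no win
col 5: drop X → no win
col 6: drop X → no win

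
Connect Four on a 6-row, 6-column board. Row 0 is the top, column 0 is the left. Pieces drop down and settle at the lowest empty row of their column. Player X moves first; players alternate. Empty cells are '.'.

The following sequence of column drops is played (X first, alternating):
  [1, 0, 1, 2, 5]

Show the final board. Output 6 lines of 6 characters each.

Answer: ......
......
......
......
.X....
OXO..X

Derivation:
Move 1: X drops in col 1, lands at row 5
Move 2: O drops in col 0, lands at row 5
Move 3: X drops in col 1, lands at row 4
Move 4: O drops in col 2, lands at row 5
Move 5: X drops in col 5, lands at row 5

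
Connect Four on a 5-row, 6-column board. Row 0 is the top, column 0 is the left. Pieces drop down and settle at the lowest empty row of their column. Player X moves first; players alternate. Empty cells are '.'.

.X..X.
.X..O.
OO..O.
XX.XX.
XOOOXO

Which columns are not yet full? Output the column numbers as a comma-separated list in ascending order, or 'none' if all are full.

Answer: 0,2,3,5

Derivation:
col 0: top cell = '.' → open
col 1: top cell = 'X' → FULL
col 2: top cell = '.' → open
col 3: top cell = '.' → open
col 4: top cell = 'X' → FULL
col 5: top cell = '.' → open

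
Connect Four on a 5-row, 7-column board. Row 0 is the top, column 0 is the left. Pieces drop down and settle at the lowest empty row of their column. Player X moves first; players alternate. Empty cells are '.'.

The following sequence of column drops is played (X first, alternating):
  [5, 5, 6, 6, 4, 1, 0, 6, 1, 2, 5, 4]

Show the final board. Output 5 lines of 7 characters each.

Move 1: X drops in col 5, lands at row 4
Move 2: O drops in col 5, lands at row 3
Move 3: X drops in col 6, lands at row 4
Move 4: O drops in col 6, lands at row 3
Move 5: X drops in col 4, lands at row 4
Move 6: O drops in col 1, lands at row 4
Move 7: X drops in col 0, lands at row 4
Move 8: O drops in col 6, lands at row 2
Move 9: X drops in col 1, lands at row 3
Move 10: O drops in col 2, lands at row 4
Move 11: X drops in col 5, lands at row 2
Move 12: O drops in col 4, lands at row 3

Answer: .......
.......
.....XO
.X..OOO
XOO.XXX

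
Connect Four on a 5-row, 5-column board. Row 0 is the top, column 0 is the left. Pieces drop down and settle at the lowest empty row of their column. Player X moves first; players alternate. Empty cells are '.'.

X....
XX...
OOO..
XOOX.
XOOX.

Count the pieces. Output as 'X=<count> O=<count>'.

X=7 O=7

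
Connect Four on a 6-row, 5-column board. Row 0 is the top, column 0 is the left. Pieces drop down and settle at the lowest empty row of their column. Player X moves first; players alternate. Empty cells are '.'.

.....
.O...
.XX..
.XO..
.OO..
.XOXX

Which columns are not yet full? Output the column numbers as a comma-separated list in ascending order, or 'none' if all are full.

col 0: top cell = '.' → open
col 1: top cell = '.' → open
col 2: top cell = '.' → open
col 3: top cell = '.' → open
col 4: top cell = '.' → open

Answer: 0,1,2,3,4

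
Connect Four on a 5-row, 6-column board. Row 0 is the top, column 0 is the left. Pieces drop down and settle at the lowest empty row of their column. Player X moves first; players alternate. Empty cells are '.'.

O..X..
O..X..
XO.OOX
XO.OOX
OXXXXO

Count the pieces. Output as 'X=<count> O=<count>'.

X=10 O=10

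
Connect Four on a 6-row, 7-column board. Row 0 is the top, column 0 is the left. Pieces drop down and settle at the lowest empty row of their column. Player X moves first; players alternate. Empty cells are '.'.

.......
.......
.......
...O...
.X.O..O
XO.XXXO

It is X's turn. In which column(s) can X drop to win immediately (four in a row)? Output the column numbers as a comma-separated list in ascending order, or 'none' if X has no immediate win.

col 0: drop X → no win
col 1: drop X → no win
col 2: drop X → WIN!
col 3: drop X → no win
col 4: drop X → no win
col 5: drop X → no win
col 6: drop X → no win

Answer: 2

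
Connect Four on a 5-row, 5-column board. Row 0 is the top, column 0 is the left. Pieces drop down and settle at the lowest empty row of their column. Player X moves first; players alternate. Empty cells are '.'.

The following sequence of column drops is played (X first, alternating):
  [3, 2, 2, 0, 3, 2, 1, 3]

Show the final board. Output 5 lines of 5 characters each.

Move 1: X drops in col 3, lands at row 4
Move 2: O drops in col 2, lands at row 4
Move 3: X drops in col 2, lands at row 3
Move 4: O drops in col 0, lands at row 4
Move 5: X drops in col 3, lands at row 3
Move 6: O drops in col 2, lands at row 2
Move 7: X drops in col 1, lands at row 4
Move 8: O drops in col 3, lands at row 2

Answer: .....
.....
..OO.
..XX.
OXOX.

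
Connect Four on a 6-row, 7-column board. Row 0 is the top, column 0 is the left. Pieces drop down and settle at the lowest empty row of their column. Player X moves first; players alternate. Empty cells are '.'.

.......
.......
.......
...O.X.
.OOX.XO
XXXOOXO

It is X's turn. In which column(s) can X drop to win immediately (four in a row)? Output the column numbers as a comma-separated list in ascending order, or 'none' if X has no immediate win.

col 0: drop X → no win
col 1: drop X → no win
col 2: drop X → no win
col 3: drop X → no win
col 4: drop X → no win
col 5: drop X → WIN!
col 6: drop X → no win

Answer: 5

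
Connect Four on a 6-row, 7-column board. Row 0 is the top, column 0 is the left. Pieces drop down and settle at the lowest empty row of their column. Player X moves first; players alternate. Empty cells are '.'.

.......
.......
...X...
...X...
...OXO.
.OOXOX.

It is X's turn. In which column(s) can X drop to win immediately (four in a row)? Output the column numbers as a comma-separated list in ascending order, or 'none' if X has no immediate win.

col 0: drop X → no win
col 1: drop X → no win
col 2: drop X → no win
col 3: drop X → no win
col 4: drop X → no win
col 5: drop X → no win
col 6: drop X → no win

Answer: none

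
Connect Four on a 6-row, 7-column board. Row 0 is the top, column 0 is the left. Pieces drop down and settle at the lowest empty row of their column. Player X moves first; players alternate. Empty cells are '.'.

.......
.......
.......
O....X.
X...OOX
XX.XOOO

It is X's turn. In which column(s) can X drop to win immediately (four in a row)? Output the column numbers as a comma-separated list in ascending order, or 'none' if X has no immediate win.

col 0: drop X → no win
col 1: drop X → no win
col 2: drop X → WIN!
col 3: drop X → no win
col 4: drop X → no win
col 5: drop X → no win
col 6: drop X → no win

Answer: 2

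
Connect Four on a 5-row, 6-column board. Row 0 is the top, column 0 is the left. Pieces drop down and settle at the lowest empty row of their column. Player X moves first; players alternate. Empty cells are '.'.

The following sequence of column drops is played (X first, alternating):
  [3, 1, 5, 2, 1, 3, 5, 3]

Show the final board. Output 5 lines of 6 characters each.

Move 1: X drops in col 3, lands at row 4
Move 2: O drops in col 1, lands at row 4
Move 3: X drops in col 5, lands at row 4
Move 4: O drops in col 2, lands at row 4
Move 5: X drops in col 1, lands at row 3
Move 6: O drops in col 3, lands at row 3
Move 7: X drops in col 5, lands at row 3
Move 8: O drops in col 3, lands at row 2

Answer: ......
......
...O..
.X.O.X
.OOX.X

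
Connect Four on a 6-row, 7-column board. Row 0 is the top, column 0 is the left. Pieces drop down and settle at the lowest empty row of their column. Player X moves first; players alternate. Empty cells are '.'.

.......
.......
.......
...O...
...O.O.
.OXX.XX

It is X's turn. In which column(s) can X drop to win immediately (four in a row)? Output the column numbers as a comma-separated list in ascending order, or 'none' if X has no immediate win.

col 0: drop X → no win
col 1: drop X → no win
col 2: drop X → no win
col 3: drop X → no win
col 4: drop X → WIN!
col 5: drop X → no win
col 6: drop X → no win

Answer: 4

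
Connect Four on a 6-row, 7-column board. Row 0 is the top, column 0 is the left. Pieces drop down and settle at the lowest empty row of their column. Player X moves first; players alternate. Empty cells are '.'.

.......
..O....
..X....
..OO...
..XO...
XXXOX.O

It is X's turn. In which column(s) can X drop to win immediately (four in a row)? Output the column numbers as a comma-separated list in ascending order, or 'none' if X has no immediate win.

Answer: none

Derivation:
col 0: drop X → no win
col 1: drop X → no win
col 2: drop X → no win
col 3: drop X → no win
col 4: drop X → no win
col 5: drop X → no win
col 6: drop X → no win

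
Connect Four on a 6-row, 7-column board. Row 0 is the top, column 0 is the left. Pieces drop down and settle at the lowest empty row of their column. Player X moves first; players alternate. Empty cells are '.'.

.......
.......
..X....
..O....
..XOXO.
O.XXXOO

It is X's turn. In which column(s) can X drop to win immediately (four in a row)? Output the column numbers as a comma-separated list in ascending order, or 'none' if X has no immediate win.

col 0: drop X → no win
col 1: drop X → WIN!
col 2: drop X → no win
col 3: drop X → no win
col 4: drop X → no win
col 5: drop X → no win
col 6: drop X → no win

Answer: 1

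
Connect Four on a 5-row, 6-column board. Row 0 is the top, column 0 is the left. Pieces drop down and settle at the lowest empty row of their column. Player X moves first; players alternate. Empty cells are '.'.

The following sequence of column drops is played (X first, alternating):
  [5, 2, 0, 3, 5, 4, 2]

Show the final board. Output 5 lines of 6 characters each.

Move 1: X drops in col 5, lands at row 4
Move 2: O drops in col 2, lands at row 4
Move 3: X drops in col 0, lands at row 4
Move 4: O drops in col 3, lands at row 4
Move 5: X drops in col 5, lands at row 3
Move 6: O drops in col 4, lands at row 4
Move 7: X drops in col 2, lands at row 3

Answer: ......
......
......
..X..X
X.OOOX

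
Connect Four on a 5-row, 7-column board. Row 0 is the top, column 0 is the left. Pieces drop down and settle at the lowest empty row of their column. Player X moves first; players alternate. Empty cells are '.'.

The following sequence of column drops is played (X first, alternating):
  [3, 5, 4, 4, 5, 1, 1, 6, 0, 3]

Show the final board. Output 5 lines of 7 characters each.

Answer: .......
.......
.......
.X.OOX.
XO.XXOO

Derivation:
Move 1: X drops in col 3, lands at row 4
Move 2: O drops in col 5, lands at row 4
Move 3: X drops in col 4, lands at row 4
Move 4: O drops in col 4, lands at row 3
Move 5: X drops in col 5, lands at row 3
Move 6: O drops in col 1, lands at row 4
Move 7: X drops in col 1, lands at row 3
Move 8: O drops in col 6, lands at row 4
Move 9: X drops in col 0, lands at row 4
Move 10: O drops in col 3, lands at row 3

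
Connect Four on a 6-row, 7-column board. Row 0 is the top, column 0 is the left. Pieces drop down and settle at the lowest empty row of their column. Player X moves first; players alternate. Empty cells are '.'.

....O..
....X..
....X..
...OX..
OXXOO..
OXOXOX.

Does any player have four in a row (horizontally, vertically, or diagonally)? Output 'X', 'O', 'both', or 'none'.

none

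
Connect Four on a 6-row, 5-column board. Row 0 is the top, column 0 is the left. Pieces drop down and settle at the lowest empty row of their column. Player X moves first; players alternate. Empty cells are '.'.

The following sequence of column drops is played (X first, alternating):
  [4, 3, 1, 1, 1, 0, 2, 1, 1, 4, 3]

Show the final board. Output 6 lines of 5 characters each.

Answer: .....
.X...
.O...
.X...
.O.XO
OXXOX

Derivation:
Move 1: X drops in col 4, lands at row 5
Move 2: O drops in col 3, lands at row 5
Move 3: X drops in col 1, lands at row 5
Move 4: O drops in col 1, lands at row 4
Move 5: X drops in col 1, lands at row 3
Move 6: O drops in col 0, lands at row 5
Move 7: X drops in col 2, lands at row 5
Move 8: O drops in col 1, lands at row 2
Move 9: X drops in col 1, lands at row 1
Move 10: O drops in col 4, lands at row 4
Move 11: X drops in col 3, lands at row 4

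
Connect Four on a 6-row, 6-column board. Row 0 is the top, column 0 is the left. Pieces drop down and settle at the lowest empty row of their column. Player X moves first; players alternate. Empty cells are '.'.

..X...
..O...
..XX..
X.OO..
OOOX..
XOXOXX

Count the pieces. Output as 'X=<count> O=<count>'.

X=9 O=8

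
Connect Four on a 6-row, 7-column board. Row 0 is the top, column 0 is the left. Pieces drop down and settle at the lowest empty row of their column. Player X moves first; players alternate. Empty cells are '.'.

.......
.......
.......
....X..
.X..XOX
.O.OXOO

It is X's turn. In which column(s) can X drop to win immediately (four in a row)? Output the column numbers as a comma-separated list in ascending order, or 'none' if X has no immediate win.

col 0: drop X → no win
col 1: drop X → no win
col 2: drop X → no win
col 3: drop X → no win
col 4: drop X → WIN!
col 5: drop X → no win
col 6: drop X → no win

Answer: 4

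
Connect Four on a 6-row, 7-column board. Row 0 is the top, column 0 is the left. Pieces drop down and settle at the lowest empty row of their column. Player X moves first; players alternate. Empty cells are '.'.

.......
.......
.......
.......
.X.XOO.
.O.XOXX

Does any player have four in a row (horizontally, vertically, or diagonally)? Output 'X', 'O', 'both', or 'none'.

none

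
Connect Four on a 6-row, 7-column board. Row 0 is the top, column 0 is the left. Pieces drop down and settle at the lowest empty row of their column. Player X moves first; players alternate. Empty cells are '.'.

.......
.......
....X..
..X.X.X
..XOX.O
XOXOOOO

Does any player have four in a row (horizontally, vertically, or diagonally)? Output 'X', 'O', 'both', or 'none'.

O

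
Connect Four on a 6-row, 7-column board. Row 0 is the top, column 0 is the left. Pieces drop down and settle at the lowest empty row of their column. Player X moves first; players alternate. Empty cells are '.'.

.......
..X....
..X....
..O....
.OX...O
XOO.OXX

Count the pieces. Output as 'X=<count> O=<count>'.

X=6 O=6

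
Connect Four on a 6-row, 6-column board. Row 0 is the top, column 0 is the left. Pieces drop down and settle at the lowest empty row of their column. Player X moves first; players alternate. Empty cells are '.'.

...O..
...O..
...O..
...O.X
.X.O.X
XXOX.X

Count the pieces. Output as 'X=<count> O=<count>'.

X=7 O=6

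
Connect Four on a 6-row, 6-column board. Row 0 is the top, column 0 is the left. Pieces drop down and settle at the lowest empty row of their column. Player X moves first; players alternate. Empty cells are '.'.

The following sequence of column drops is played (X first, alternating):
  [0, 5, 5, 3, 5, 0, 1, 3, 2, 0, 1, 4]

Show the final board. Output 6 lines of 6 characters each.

Answer: ......
......
......
O....X
OX.O.X
XXXOOO

Derivation:
Move 1: X drops in col 0, lands at row 5
Move 2: O drops in col 5, lands at row 5
Move 3: X drops in col 5, lands at row 4
Move 4: O drops in col 3, lands at row 5
Move 5: X drops in col 5, lands at row 3
Move 6: O drops in col 0, lands at row 4
Move 7: X drops in col 1, lands at row 5
Move 8: O drops in col 3, lands at row 4
Move 9: X drops in col 2, lands at row 5
Move 10: O drops in col 0, lands at row 3
Move 11: X drops in col 1, lands at row 4
Move 12: O drops in col 4, lands at row 5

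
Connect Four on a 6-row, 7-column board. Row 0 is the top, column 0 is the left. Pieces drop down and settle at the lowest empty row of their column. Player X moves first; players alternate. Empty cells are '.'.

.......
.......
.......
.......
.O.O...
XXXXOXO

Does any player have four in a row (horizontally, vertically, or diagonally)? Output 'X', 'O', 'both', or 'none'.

X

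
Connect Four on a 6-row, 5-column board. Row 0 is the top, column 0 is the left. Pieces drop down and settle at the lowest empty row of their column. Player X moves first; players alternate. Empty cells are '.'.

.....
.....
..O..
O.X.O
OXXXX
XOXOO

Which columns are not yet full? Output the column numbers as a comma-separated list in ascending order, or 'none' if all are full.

Answer: 0,1,2,3,4

Derivation:
col 0: top cell = '.' → open
col 1: top cell = '.' → open
col 2: top cell = '.' → open
col 3: top cell = '.' → open
col 4: top cell = '.' → open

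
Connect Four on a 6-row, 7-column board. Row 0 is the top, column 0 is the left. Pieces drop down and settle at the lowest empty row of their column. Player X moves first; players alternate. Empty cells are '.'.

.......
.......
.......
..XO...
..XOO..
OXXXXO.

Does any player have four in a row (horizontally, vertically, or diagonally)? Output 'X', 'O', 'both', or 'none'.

X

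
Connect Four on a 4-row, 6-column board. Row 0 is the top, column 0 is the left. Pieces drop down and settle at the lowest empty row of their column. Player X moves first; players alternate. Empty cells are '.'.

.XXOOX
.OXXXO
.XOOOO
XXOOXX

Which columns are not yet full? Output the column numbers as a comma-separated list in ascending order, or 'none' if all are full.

col 0: top cell = '.' → open
col 1: top cell = 'X' → FULL
col 2: top cell = 'X' → FULL
col 3: top cell = 'O' → FULL
col 4: top cell = 'O' → FULL
col 5: top cell = 'X' → FULL

Answer: 0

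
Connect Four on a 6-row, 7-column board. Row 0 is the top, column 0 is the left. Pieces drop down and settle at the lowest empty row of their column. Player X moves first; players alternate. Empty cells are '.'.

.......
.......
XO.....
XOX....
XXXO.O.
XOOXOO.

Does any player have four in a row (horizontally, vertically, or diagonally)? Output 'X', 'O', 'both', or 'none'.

X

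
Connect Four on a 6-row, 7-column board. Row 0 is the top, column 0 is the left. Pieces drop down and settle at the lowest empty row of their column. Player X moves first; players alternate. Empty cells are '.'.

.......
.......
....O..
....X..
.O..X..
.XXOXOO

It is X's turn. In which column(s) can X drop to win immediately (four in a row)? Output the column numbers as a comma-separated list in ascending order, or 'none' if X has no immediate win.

Answer: none

Derivation:
col 0: drop X → no win
col 1: drop X → no win
col 2: drop X → no win
col 3: drop X → no win
col 4: drop X → no win
col 5: drop X → no win
col 6: drop X → no win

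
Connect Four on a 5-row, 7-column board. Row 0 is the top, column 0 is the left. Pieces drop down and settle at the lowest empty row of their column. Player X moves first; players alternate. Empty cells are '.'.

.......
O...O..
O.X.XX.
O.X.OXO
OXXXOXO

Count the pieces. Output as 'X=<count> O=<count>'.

X=9 O=9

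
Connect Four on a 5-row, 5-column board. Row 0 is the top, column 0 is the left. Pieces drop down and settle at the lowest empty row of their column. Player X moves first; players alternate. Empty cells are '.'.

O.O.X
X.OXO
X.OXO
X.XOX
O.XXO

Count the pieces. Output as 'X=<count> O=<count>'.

X=10 O=9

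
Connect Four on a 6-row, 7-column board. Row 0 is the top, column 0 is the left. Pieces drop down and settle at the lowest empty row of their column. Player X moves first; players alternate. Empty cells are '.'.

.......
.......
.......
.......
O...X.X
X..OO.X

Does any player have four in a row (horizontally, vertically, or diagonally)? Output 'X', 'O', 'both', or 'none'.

none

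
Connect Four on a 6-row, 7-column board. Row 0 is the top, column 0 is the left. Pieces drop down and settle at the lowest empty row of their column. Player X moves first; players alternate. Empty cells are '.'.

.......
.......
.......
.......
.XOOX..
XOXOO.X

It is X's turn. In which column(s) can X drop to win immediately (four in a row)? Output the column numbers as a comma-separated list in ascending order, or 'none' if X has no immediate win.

col 0: drop X → no win
col 1: drop X → no win
col 2: drop X → no win
col 3: drop X → no win
col 4: drop X → no win
col 5: drop X → no win
col 6: drop X → no win

Answer: none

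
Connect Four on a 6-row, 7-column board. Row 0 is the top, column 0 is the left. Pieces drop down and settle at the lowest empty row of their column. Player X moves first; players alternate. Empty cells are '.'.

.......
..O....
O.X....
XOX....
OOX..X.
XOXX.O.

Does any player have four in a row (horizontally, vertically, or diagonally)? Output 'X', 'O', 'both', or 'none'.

X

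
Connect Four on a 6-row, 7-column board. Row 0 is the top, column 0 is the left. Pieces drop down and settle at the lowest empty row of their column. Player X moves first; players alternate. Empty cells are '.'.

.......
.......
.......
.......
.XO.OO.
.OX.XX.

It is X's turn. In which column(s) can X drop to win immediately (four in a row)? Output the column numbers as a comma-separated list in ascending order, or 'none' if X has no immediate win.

Answer: 3

Derivation:
col 0: drop X → no win
col 1: drop X → no win
col 2: drop X → no win
col 3: drop X → WIN!
col 4: drop X → no win
col 5: drop X → no win
col 6: drop X → no win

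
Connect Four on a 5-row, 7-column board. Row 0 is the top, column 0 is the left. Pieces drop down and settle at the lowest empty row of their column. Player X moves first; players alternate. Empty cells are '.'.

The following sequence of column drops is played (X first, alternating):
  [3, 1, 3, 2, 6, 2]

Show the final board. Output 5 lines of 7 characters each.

Move 1: X drops in col 3, lands at row 4
Move 2: O drops in col 1, lands at row 4
Move 3: X drops in col 3, lands at row 3
Move 4: O drops in col 2, lands at row 4
Move 5: X drops in col 6, lands at row 4
Move 6: O drops in col 2, lands at row 3

Answer: .......
.......
.......
..OX...
.OOX..X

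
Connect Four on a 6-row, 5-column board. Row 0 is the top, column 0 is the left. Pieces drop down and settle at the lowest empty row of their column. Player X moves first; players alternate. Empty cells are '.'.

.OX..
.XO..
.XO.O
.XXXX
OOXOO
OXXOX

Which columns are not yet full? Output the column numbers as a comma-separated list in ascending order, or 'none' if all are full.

Answer: 0,3,4

Derivation:
col 0: top cell = '.' → open
col 1: top cell = 'O' → FULL
col 2: top cell = 'X' → FULL
col 3: top cell = '.' → open
col 4: top cell = '.' → open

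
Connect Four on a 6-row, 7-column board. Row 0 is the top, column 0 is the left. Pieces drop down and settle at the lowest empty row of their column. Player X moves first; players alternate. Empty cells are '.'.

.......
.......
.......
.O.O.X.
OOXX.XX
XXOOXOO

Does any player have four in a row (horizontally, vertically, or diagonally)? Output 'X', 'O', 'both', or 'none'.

none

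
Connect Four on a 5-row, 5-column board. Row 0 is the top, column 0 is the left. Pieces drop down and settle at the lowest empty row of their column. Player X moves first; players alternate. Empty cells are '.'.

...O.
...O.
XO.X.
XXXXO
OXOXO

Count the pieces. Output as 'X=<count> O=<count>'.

X=8 O=7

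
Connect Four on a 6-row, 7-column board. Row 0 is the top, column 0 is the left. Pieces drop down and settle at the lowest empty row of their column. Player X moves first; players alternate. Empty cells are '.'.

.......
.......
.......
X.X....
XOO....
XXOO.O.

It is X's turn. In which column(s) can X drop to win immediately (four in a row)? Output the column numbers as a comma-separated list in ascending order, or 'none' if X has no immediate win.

Answer: 0

Derivation:
col 0: drop X → WIN!
col 1: drop X → no win
col 2: drop X → no win
col 3: drop X → no win
col 4: drop X → no win
col 5: drop X → no win
col 6: drop X → no win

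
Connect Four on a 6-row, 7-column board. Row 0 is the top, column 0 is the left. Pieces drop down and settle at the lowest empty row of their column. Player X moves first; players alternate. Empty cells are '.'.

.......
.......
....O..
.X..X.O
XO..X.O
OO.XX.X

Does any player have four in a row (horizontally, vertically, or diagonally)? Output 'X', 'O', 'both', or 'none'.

none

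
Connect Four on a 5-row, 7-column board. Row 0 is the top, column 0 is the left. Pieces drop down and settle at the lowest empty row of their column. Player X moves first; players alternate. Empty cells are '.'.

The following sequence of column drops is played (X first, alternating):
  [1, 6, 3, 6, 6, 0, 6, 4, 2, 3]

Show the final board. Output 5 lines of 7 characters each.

Move 1: X drops in col 1, lands at row 4
Move 2: O drops in col 6, lands at row 4
Move 3: X drops in col 3, lands at row 4
Move 4: O drops in col 6, lands at row 3
Move 5: X drops in col 6, lands at row 2
Move 6: O drops in col 0, lands at row 4
Move 7: X drops in col 6, lands at row 1
Move 8: O drops in col 4, lands at row 4
Move 9: X drops in col 2, lands at row 4
Move 10: O drops in col 3, lands at row 3

Answer: .......
......X
......X
...O..O
OXXXO.O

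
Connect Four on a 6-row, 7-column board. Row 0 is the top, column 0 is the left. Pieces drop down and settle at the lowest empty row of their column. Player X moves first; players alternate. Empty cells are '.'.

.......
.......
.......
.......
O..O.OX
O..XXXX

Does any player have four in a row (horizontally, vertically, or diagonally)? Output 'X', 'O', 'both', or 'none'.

X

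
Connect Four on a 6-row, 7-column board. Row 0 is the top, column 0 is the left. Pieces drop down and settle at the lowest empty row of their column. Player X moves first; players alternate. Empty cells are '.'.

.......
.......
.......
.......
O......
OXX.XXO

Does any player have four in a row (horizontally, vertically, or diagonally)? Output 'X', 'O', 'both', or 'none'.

none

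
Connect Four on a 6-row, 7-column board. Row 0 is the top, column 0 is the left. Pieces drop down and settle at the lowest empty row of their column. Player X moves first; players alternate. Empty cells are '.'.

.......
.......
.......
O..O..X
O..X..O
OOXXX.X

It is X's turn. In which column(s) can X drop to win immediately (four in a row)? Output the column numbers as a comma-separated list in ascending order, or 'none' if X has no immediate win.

Answer: 5

Derivation:
col 0: drop X → no win
col 1: drop X → no win
col 2: drop X → no win
col 3: drop X → no win
col 4: drop X → no win
col 5: drop X → WIN!
col 6: drop X → no win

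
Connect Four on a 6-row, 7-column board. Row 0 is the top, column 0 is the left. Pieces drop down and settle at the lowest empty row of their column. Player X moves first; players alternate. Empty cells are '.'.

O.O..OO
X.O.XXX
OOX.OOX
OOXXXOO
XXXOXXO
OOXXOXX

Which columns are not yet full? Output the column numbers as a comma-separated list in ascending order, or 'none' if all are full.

Answer: 1,3,4

Derivation:
col 0: top cell = 'O' → FULL
col 1: top cell = '.' → open
col 2: top cell = 'O' → FULL
col 3: top cell = '.' → open
col 4: top cell = '.' → open
col 5: top cell = 'O' → FULL
col 6: top cell = 'O' → FULL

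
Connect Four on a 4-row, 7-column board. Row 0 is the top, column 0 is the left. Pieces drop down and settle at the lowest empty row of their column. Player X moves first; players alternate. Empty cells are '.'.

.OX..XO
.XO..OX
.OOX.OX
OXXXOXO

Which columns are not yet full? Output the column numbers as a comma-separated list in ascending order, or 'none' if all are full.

Answer: 0,3,4

Derivation:
col 0: top cell = '.' → open
col 1: top cell = 'O' → FULL
col 2: top cell = 'X' → FULL
col 3: top cell = '.' → open
col 4: top cell = '.' → open
col 5: top cell = 'X' → FULL
col 6: top cell = 'O' → FULL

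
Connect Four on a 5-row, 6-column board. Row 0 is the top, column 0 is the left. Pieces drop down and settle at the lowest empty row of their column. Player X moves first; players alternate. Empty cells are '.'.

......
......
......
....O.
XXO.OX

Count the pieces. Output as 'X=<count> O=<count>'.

X=3 O=3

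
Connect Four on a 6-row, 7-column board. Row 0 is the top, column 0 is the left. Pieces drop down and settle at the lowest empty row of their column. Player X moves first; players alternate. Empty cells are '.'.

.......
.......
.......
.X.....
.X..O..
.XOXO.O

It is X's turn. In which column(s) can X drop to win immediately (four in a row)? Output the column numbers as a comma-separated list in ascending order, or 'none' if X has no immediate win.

Answer: 1

Derivation:
col 0: drop X → no win
col 1: drop X → WIN!
col 2: drop X → no win
col 3: drop X → no win
col 4: drop X → no win
col 5: drop X → no win
col 6: drop X → no win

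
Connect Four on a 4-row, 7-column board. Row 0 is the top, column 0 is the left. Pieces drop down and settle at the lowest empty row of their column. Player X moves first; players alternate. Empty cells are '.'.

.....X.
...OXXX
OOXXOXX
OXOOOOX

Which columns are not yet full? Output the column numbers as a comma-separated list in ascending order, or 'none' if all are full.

col 0: top cell = '.' → open
col 1: top cell = '.' → open
col 2: top cell = '.' → open
col 3: top cell = '.' → open
col 4: top cell = '.' → open
col 5: top cell = 'X' → FULL
col 6: top cell = '.' → open

Answer: 0,1,2,3,4,6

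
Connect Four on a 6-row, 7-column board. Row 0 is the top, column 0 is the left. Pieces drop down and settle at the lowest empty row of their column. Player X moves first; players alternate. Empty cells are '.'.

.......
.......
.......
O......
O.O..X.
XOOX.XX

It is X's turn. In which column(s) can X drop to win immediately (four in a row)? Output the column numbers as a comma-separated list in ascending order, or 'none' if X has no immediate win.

Answer: 4

Derivation:
col 0: drop X → no win
col 1: drop X → no win
col 2: drop X → no win
col 3: drop X → no win
col 4: drop X → WIN!
col 5: drop X → no win
col 6: drop X → no win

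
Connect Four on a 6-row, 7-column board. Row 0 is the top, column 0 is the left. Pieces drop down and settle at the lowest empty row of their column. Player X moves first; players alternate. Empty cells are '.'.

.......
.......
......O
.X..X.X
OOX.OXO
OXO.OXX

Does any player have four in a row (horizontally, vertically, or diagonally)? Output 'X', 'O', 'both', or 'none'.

none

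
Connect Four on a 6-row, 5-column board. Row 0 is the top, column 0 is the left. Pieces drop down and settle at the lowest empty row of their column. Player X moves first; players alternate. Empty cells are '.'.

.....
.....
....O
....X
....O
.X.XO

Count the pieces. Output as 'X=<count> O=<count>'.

X=3 O=3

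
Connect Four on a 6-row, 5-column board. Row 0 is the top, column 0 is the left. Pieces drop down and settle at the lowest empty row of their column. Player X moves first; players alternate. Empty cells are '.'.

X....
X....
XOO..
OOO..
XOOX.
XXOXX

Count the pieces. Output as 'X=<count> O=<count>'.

X=9 O=8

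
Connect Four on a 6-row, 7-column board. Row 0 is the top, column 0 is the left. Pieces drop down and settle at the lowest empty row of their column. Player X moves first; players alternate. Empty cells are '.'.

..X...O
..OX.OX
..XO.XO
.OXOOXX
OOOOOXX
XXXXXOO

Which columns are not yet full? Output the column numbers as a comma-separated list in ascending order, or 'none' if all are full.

col 0: top cell = '.' → open
col 1: top cell = '.' → open
col 2: top cell = 'X' → FULL
col 3: top cell = '.' → open
col 4: top cell = '.' → open
col 5: top cell = '.' → open
col 6: top cell = 'O' → FULL

Answer: 0,1,3,4,5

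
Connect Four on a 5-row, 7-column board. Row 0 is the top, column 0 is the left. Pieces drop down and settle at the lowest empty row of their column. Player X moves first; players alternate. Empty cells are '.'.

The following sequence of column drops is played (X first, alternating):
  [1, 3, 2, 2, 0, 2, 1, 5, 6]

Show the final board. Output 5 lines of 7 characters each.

Answer: .......
.......
..O....
.XO....
XXXO.OX

Derivation:
Move 1: X drops in col 1, lands at row 4
Move 2: O drops in col 3, lands at row 4
Move 3: X drops in col 2, lands at row 4
Move 4: O drops in col 2, lands at row 3
Move 5: X drops in col 0, lands at row 4
Move 6: O drops in col 2, lands at row 2
Move 7: X drops in col 1, lands at row 3
Move 8: O drops in col 5, lands at row 4
Move 9: X drops in col 6, lands at row 4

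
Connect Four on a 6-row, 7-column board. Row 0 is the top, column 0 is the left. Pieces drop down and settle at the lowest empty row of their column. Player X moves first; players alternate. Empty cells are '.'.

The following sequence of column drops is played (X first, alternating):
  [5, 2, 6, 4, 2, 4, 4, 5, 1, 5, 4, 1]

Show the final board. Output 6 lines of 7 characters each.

Answer: .......
.......
....X..
....XO.
.OX.OO.
.XO.OXX

Derivation:
Move 1: X drops in col 5, lands at row 5
Move 2: O drops in col 2, lands at row 5
Move 3: X drops in col 6, lands at row 5
Move 4: O drops in col 4, lands at row 5
Move 5: X drops in col 2, lands at row 4
Move 6: O drops in col 4, lands at row 4
Move 7: X drops in col 4, lands at row 3
Move 8: O drops in col 5, lands at row 4
Move 9: X drops in col 1, lands at row 5
Move 10: O drops in col 5, lands at row 3
Move 11: X drops in col 4, lands at row 2
Move 12: O drops in col 1, lands at row 4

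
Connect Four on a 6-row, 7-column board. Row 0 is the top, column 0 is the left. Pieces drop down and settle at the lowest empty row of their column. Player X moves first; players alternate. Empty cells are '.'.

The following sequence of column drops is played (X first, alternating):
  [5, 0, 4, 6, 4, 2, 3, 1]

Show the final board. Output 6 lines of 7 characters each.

Move 1: X drops in col 5, lands at row 5
Move 2: O drops in col 0, lands at row 5
Move 3: X drops in col 4, lands at row 5
Move 4: O drops in col 6, lands at row 5
Move 5: X drops in col 4, lands at row 4
Move 6: O drops in col 2, lands at row 5
Move 7: X drops in col 3, lands at row 5
Move 8: O drops in col 1, lands at row 5

Answer: .......
.......
.......
.......
....X..
OOOXXXO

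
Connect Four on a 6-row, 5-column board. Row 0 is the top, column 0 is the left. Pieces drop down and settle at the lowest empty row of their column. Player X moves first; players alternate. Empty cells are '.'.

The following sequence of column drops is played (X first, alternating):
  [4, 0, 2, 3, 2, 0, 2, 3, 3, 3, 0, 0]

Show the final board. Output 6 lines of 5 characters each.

Answer: .....
.....
O..O.
X.XX.
O.XO.
O.XOX

Derivation:
Move 1: X drops in col 4, lands at row 5
Move 2: O drops in col 0, lands at row 5
Move 3: X drops in col 2, lands at row 5
Move 4: O drops in col 3, lands at row 5
Move 5: X drops in col 2, lands at row 4
Move 6: O drops in col 0, lands at row 4
Move 7: X drops in col 2, lands at row 3
Move 8: O drops in col 3, lands at row 4
Move 9: X drops in col 3, lands at row 3
Move 10: O drops in col 3, lands at row 2
Move 11: X drops in col 0, lands at row 3
Move 12: O drops in col 0, lands at row 2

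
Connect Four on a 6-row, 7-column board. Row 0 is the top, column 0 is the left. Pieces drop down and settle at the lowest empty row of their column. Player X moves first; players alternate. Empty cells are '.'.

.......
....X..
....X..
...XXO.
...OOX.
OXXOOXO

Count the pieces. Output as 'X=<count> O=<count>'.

X=8 O=7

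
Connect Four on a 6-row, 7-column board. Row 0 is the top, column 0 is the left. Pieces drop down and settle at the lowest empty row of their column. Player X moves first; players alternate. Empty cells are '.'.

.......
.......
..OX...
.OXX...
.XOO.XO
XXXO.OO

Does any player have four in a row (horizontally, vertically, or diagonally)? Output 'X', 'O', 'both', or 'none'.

X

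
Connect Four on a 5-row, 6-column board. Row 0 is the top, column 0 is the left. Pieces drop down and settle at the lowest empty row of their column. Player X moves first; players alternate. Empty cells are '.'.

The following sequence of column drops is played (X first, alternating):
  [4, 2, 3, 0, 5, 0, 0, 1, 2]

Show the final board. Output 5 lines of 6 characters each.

Move 1: X drops in col 4, lands at row 4
Move 2: O drops in col 2, lands at row 4
Move 3: X drops in col 3, lands at row 4
Move 4: O drops in col 0, lands at row 4
Move 5: X drops in col 5, lands at row 4
Move 6: O drops in col 0, lands at row 3
Move 7: X drops in col 0, lands at row 2
Move 8: O drops in col 1, lands at row 4
Move 9: X drops in col 2, lands at row 3

Answer: ......
......
X.....
O.X...
OOOXXX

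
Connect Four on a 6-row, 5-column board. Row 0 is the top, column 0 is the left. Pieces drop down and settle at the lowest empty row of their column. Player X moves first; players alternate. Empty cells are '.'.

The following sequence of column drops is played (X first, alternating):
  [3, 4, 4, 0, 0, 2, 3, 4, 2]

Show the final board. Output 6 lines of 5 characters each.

Move 1: X drops in col 3, lands at row 5
Move 2: O drops in col 4, lands at row 5
Move 3: X drops in col 4, lands at row 4
Move 4: O drops in col 0, lands at row 5
Move 5: X drops in col 0, lands at row 4
Move 6: O drops in col 2, lands at row 5
Move 7: X drops in col 3, lands at row 4
Move 8: O drops in col 4, lands at row 3
Move 9: X drops in col 2, lands at row 4

Answer: .....
.....
.....
....O
X.XXX
O.OXO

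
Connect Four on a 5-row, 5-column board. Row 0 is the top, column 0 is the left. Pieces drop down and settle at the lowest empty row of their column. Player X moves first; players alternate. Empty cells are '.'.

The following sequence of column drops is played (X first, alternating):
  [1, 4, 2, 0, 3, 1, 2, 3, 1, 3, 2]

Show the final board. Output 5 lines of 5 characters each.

Answer: .....
.....
.XXO.
.OXO.
OXXXO

Derivation:
Move 1: X drops in col 1, lands at row 4
Move 2: O drops in col 4, lands at row 4
Move 3: X drops in col 2, lands at row 4
Move 4: O drops in col 0, lands at row 4
Move 5: X drops in col 3, lands at row 4
Move 6: O drops in col 1, lands at row 3
Move 7: X drops in col 2, lands at row 3
Move 8: O drops in col 3, lands at row 3
Move 9: X drops in col 1, lands at row 2
Move 10: O drops in col 3, lands at row 2
Move 11: X drops in col 2, lands at row 2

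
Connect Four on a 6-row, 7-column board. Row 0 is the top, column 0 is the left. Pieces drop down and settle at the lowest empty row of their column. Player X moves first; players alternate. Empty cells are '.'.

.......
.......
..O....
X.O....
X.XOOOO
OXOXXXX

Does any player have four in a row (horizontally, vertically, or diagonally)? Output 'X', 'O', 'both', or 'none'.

both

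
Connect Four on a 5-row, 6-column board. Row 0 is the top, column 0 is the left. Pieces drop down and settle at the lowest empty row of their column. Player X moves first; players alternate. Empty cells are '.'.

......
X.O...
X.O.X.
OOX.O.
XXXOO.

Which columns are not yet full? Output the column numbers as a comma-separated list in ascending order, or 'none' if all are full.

col 0: top cell = '.' → open
col 1: top cell = '.' → open
col 2: top cell = '.' → open
col 3: top cell = '.' → open
col 4: top cell = '.' → open
col 5: top cell = '.' → open

Answer: 0,1,2,3,4,5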